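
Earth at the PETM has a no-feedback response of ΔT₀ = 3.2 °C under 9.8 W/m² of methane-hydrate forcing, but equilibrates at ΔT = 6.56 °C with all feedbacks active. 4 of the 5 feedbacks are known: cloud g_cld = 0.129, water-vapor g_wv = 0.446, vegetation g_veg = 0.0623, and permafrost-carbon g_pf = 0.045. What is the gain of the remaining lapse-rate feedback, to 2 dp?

Amplification A = ΔT/ΔT₀ = 6.56/3.2 = 2.05.
Total gain g = 1 − 1/A = 1 − 1/2.05 = 0.5122.
Known gains sum to 0.129 + 0.446 + 0.0623 + 0.045 = 0.6823.
g_lr = 0.5122 − 0.6823 = -0.17.

-0.17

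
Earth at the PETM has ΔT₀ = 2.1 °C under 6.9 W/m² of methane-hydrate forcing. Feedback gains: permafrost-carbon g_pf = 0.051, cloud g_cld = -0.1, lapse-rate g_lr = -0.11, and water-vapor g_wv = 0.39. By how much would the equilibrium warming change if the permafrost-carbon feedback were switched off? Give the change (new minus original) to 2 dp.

-0.17 °C

Original: g = 0.231, ΔT = 2.1/(1−0.231) = 2.7308 °C.
Without permafrost-carbon: g' = 0.18, ΔT' = 2.1/(1−0.18) = 2.5610 °C.
Change = 2.5610 − 2.7308 = -0.17 °C.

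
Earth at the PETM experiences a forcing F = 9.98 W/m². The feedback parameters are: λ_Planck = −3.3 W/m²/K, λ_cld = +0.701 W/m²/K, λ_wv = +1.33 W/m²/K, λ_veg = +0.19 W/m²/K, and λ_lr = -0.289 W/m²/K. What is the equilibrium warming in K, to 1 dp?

7.3 K

Net feedback parameter λ = (−3.3) + (+0.701) + (+1.33) + (+0.19) + (-0.289) = -1.368 W/m²/K.
ΔT = −F/λ = −9.98/(-1.368) = 7.3 K.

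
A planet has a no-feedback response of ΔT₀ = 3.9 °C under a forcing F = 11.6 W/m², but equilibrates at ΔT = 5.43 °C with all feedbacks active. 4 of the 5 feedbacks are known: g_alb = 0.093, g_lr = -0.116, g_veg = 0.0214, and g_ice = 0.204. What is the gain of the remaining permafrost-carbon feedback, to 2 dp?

0.08

Amplification A = ΔT/ΔT₀ = 5.43/3.9 = 1.392.
Total gain g = 1 − 1/A = 1 − 1/1.392 = 0.2816.
Known gains sum to 0.093 − 0.116 + 0.0214 + 0.204 = 0.2024.
g_pf = 0.2816 − 0.2024 = 0.08.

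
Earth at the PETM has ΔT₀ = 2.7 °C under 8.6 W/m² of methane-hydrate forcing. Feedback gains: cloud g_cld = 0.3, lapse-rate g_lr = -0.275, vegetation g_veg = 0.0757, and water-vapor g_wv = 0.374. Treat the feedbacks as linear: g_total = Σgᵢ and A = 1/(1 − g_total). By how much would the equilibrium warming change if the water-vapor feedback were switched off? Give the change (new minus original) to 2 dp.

Original: g = 0.4747, ΔT = 2.7/(1−0.4747) = 5.1399 °C.
Without water-vapor: g' = 0.1007, ΔT' = 2.7/(1−0.1007) = 3.0023 °C.
Change = 3.0023 − 5.1399 = -2.14 °C.

-2.14 °C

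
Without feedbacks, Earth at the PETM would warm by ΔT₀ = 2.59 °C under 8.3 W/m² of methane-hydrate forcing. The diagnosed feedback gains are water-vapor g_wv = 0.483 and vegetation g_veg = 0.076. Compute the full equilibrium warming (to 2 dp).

5.87 °C

Total gain g = 0.483 + 0.076 = 0.559.
Amplification A = 1/(1 − 0.559) = 2.268.
ΔT = 2.59 × 2.268 = 5.87 °C.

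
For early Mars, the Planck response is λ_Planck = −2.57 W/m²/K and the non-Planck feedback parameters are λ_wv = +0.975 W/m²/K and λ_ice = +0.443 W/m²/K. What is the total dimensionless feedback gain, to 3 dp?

Convert to gains: g_wv = 0.975/2.57 = 0.3794; g_ice = 0.443/2.57 = 0.1724.
Total gain g = 0.5518.

0.552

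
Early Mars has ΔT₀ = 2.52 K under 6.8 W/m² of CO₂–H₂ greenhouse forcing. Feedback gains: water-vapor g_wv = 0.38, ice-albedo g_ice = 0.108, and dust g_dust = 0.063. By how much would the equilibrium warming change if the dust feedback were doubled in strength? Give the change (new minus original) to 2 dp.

0.92 K

Original: g = 0.551, ΔT = 2.52/(1−0.551) = 5.6125 K.
With doubled dust: g' = 0.614, ΔT' = 2.52/(1−0.614) = 6.5285 K.
Change = 6.5285 − 5.6125 = 0.92 K.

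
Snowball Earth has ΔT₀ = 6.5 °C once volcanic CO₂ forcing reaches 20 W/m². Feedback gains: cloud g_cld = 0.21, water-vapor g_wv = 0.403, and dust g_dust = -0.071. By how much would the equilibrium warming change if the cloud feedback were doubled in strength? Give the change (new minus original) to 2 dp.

12.02 °C

Original: g = 0.542, ΔT = 6.5/(1−0.542) = 14.1921 °C.
With doubled cloud: g' = 0.752, ΔT' = 6.5/(1−0.752) = 26.2097 °C.
Change = 26.2097 − 14.1921 = 12.02 °C.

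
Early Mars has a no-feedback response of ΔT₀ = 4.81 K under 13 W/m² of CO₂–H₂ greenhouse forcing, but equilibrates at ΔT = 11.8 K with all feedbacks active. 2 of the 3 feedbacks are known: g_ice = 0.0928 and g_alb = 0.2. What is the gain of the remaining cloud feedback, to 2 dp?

Amplification A = ΔT/ΔT₀ = 11.8/4.81 = 2.453.
Total gain g = 1 − 1/A = 1 − 1/2.453 = 0.5923.
Known gains sum to 0.0928 + 0.2 = 0.2928.
g_cld = 0.5923 − 0.2928 = 0.30.

0.30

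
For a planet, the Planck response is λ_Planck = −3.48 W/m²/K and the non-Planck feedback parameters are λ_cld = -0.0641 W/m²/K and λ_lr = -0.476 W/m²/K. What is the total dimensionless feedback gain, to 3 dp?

-0.155

Convert to gains: g_cld = -0.0641/3.48 = -0.01842; g_lr = -0.476/3.48 = -0.1368.
Total gain g = -0.15522.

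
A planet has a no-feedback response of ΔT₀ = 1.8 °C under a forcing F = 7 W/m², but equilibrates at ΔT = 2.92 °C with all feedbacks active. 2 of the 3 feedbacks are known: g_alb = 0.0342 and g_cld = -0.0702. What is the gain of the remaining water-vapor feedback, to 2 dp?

Amplification A = ΔT/ΔT₀ = 2.92/1.8 = 1.622.
Total gain g = 1 − 1/A = 1 − 1/1.622 = 0.3835.
Known gains sum to 0.0342 − 0.0702 = -0.036.
g_wv = 0.3835 + 0.036 = 0.42.

0.42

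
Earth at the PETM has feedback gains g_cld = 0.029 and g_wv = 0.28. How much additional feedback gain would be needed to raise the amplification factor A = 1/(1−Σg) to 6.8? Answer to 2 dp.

Current total gain = 0.309.
Target gain for A = 6.8: g* = 1 − 1/6.8 = 0.8529.
Additional gain needed = 0.8529 − 0.309 = 0.54.

0.54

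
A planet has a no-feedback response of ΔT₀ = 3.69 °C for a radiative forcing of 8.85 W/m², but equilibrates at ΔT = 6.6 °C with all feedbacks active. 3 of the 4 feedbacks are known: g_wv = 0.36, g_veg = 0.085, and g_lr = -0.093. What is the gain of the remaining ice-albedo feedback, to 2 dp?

Amplification A = ΔT/ΔT₀ = 6.6/3.69 = 1.789.
Total gain g = 1 − 1/A = 1 − 1/1.789 = 0.441.
Known gains sum to 0.36 + 0.085 − 0.093 = 0.352.
g_ice = 0.441 − 0.352 = 0.09.

0.09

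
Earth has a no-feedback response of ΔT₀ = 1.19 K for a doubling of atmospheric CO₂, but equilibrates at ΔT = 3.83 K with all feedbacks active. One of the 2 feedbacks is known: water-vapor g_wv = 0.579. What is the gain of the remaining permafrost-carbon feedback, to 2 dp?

0.11

Amplification A = ΔT/ΔT₀ = 3.83/1.19 = 3.218.
Total gain g = 1 − 1/A = 1 − 1/3.218 = 0.6892.
The known gain is 0.579.
g_pf = 0.6892 − 0.579 = 0.11.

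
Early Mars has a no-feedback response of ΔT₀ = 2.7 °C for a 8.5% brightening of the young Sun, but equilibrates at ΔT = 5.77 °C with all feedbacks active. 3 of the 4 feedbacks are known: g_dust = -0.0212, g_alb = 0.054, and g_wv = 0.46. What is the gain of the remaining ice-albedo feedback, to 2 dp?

0.04

Amplification A = ΔT/ΔT₀ = 5.77/2.7 = 2.137.
Total gain g = 1 − 1/A = 1 − 1/2.137 = 0.5321.
Known gains sum to -0.0212 + 0.054 + 0.46 = 0.4928.
g_ice = 0.5321 − 0.4928 = 0.04.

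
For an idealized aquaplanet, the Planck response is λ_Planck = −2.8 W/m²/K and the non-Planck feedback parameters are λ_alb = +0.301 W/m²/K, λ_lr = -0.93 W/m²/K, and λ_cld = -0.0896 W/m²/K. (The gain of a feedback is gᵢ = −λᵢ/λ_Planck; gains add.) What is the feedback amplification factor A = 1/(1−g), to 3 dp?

0.796

Convert to gains: g_alb = 0.301/2.8 = 0.1075; g_lr = -0.93/2.8 = -0.3321; g_cld = -0.0896/2.8 = -0.032.
Total gain g = -0.2566.
A = 1/(1 + 0.2566) = 0.796.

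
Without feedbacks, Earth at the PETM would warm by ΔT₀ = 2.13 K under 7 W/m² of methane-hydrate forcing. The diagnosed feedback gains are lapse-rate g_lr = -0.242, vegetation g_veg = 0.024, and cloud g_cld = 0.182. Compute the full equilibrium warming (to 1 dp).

2.1 K

Total gain g = -0.242 + 0.024 + 0.182 = -0.036.
Amplification A = 1/(1 + 0.036) = 0.9653.
ΔT = 2.13 × 0.9653 = 2.1 K.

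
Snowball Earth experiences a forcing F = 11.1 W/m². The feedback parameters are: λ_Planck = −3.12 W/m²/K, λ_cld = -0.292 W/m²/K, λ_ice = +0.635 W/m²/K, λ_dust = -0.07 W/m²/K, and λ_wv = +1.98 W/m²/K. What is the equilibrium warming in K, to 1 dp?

12.8 K

Net feedback parameter λ = (−3.12) + (-0.292) + (+0.635) + (-0.07) + (+1.98) = -0.867 W/m²/K.
ΔT = −F/λ = −11.1/(-0.867) = 12.8 K.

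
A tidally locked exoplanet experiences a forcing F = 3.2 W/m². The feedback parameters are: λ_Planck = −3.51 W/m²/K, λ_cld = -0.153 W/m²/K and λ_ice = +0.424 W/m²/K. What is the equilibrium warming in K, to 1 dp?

Net feedback parameter λ = (−3.51) + (-0.153) + (+0.424) = -3.239 W/m²/K.
ΔT = −F/λ = −3.2/(-3.239) = 1.0 K.

1.0 K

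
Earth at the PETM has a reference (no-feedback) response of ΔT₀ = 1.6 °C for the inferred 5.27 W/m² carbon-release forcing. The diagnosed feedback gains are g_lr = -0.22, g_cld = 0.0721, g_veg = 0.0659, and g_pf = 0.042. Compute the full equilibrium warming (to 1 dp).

Total gain g = -0.22 + 0.0721 + 0.0659 + 0.042 = -0.04.
Amplification A = 1/(1 + 0.04) = 0.9615.
ΔT = 1.6 × 0.9615 = 1.5 °C.

1.5 °C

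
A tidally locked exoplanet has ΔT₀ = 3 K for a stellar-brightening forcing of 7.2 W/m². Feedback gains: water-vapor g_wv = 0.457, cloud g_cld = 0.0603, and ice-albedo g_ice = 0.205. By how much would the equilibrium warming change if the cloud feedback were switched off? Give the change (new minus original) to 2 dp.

-1.93 K

Original: g = 0.7223, ΔT = 3/(1−0.7223) = 10.8030 K.
Without cloud: g' = 0.662, ΔT' = 3/(1−0.662) = 8.8757 K.
Change = 8.8757 − 10.8030 = -1.93 K.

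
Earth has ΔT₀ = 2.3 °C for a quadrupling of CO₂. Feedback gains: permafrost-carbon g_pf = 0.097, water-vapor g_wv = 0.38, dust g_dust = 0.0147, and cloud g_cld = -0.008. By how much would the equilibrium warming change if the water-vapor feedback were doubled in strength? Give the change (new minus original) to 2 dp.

12.42 °C

Original: g = 0.4837, ΔT = 2.3/(1−0.4837) = 4.4548 °C.
With doubled water-vapor: g' = 0.8637, ΔT' = 2.3/(1−0.8637) = 16.8745 °C.
Change = 16.8745 − 4.4548 = 12.42 °C.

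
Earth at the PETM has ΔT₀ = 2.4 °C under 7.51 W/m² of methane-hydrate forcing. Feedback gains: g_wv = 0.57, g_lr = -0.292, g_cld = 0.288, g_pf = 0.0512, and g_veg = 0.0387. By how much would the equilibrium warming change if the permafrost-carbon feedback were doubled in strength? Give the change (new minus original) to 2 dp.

Original: g = 0.6559, ΔT = 2.4/(1−0.6559) = 6.9747 °C.
With doubled permafrost-carbon: g' = 0.7071, ΔT' = 2.4/(1−0.7071) = 8.1939 °C.
Change = 8.1939 − 6.9747 = 1.22 °C.

1.22 °C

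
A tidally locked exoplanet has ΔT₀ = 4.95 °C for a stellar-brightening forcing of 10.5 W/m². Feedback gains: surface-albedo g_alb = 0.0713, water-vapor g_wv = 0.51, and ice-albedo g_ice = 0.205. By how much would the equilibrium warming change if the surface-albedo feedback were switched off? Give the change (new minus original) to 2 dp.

-5.79 °C

Original: g = 0.7863, ΔT = 4.95/(1−0.7863) = 23.1633 °C.
Without surface-albedo: g' = 0.715, ΔT' = 4.95/(1−0.715) = 17.3684 °C.
Change = 17.3684 − 23.1633 = -5.79 °C.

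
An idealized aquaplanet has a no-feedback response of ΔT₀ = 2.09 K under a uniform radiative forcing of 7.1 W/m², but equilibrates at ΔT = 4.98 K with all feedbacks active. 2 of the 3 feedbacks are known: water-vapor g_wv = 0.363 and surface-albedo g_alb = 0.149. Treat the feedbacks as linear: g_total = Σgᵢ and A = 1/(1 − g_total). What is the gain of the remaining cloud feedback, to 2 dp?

Amplification A = ΔT/ΔT₀ = 4.98/2.09 = 2.383.
Total gain g = 1 − 1/A = 1 − 1/2.383 = 0.5804.
Known gains sum to 0.363 + 0.149 = 0.512.
g_cld = 0.5804 − 0.512 = 0.07.

0.07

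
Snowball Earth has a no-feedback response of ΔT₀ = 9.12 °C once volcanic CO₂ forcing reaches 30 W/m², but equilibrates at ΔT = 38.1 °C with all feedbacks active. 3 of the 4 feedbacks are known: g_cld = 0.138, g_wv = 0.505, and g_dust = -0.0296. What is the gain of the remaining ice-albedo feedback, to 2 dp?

Amplification A = ΔT/ΔT₀ = 38.1/9.12 = 4.178.
Total gain g = 1 − 1/A = 1 − 1/4.178 = 0.7607.
Known gains sum to 0.138 + 0.505 − 0.0296 = 0.6134.
g_ice = 0.7607 − 0.6134 = 0.15.

0.15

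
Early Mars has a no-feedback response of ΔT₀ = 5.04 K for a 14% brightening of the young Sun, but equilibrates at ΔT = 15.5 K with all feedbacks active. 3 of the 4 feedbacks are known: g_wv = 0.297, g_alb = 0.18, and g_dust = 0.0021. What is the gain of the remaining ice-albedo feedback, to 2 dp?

Amplification A = ΔT/ΔT₀ = 15.5/5.04 = 3.075.
Total gain g = 1 − 1/A = 1 − 1/3.075 = 0.6748.
Known gains sum to 0.297 + 0.18 + 0.0021 = 0.4791.
g_ice = 0.6748 − 0.4791 = 0.20.

0.20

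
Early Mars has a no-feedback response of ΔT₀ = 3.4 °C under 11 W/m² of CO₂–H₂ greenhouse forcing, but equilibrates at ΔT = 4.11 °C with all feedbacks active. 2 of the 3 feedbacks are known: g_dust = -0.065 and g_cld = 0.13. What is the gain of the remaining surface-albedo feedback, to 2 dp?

0.11

Amplification A = ΔT/ΔT₀ = 4.11/3.4 = 1.209.
Total gain g = 1 − 1/A = 1 − 1/1.209 = 0.1729.
Known gains sum to -0.065 + 0.13 = 0.065.
g_alb = 0.1729 − 0.065 = 0.11.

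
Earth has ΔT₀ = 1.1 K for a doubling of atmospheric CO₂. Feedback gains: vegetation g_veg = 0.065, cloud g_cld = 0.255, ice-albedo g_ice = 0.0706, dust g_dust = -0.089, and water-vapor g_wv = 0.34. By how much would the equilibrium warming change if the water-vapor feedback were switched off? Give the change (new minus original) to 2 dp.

Original: g = 0.6416, ΔT = 1.1/(1−0.6416) = 3.0692 K.
Without water-vapor: g' = 0.3016, ΔT' = 1.1/(1−0.3016) = 1.5750 K.
Change = 1.5750 − 3.0692 = -1.49 K.

-1.49 K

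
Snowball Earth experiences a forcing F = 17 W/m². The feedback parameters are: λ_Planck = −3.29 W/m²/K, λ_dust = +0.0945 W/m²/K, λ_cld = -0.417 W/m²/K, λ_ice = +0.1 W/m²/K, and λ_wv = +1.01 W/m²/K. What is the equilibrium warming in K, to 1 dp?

6.8 K

Net feedback parameter λ = (−3.29) + (+0.0945) + (-0.417) + (+0.1) + (+1.01) = -2.5025 W/m²/K.
ΔT = −F/λ = −17/(-2.5025) = 6.8 K.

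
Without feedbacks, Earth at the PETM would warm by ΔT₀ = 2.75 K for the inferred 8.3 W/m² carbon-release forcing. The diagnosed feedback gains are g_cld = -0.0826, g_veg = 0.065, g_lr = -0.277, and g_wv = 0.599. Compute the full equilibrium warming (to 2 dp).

Total gain g = -0.0826 + 0.065 − 0.277 + 0.599 = 0.3044.
Amplification A = 1/(1 − 0.3044) = 1.438.
ΔT = 2.75 × 1.438 = 3.95 K.

3.95 K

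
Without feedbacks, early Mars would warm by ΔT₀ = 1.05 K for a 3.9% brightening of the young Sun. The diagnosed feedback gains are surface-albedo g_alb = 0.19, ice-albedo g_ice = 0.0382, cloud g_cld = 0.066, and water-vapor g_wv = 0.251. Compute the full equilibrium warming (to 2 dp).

Total gain g = 0.19 + 0.0382 + 0.066 + 0.251 = 0.5452.
Amplification A = 1/(1 − 0.5452) = 2.199.
ΔT = 1.05 × 2.199 = 2.31 K.

2.31 K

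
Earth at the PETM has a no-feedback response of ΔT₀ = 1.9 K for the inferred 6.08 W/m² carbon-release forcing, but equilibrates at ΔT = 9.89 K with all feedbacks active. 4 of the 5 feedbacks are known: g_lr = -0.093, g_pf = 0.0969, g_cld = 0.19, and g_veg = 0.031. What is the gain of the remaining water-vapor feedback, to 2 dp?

0.58

Amplification A = ΔT/ΔT₀ = 9.89/1.9 = 5.205.
Total gain g = 1 − 1/A = 1 − 1/5.205 = 0.8079.
Known gains sum to -0.093 + 0.0969 + 0.19 + 0.031 = 0.2249.
g_wv = 0.8079 − 0.2249 = 0.58.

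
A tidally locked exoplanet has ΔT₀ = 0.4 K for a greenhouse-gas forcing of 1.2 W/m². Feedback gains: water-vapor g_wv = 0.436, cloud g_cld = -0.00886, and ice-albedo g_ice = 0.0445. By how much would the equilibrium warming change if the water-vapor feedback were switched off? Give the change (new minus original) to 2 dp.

Original: g = 0.47164, ΔT = 0.4/(1−0.47164) = 0.7571 K.
Without water-vapor: g' = 0.03564, ΔT' = 0.4/(1−0.03564) = 0.4148 K.
Change = 0.4148 − 0.7571 = -0.34 K.

-0.34 K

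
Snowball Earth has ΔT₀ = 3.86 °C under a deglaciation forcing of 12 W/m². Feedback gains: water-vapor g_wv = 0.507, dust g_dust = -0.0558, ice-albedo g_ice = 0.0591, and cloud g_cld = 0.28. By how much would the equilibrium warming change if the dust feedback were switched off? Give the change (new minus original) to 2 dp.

6.67 °C

Original: g = 0.7903, ΔT = 3.86/(1−0.7903) = 18.4072 °C.
Without dust: g' = 0.8461, ΔT' = 3.86/(1−0.8461) = 25.0812 °C.
Change = 25.0812 − 18.4072 = 6.67 °C.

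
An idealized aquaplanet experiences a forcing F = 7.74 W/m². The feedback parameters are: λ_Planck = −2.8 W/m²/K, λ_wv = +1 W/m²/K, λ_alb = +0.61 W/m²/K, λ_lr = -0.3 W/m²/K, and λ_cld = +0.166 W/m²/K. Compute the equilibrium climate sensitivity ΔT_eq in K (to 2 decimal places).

5.85 K

Net feedback parameter λ = (−2.8) + (+1) + (+0.61) + (-0.3) + (+0.166) = -1.324 W/m²/K.
ΔT = −F/λ = −7.74/(-1.324) = 5.85 K.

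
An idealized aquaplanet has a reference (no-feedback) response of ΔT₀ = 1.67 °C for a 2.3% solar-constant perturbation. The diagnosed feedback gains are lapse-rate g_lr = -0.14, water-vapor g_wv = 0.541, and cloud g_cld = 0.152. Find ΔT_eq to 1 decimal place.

3.7 °C

Total gain g = -0.14 + 0.541 + 0.152 = 0.553.
Amplification A = 1/(1 − 0.553) = 2.237.
ΔT = 1.67 × 2.237 = 3.7 °C.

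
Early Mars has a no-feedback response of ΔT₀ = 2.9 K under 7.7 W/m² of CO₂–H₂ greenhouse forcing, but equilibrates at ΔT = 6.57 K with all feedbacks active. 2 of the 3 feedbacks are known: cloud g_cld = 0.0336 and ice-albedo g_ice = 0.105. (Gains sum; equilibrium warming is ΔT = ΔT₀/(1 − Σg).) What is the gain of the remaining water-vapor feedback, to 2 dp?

0.42

Amplification A = ΔT/ΔT₀ = 6.57/2.9 = 2.266.
Total gain g = 1 − 1/A = 1 − 1/2.266 = 0.5587.
Known gains sum to 0.0336 + 0.105 = 0.1386.
g_wv = 0.5587 − 0.1386 = 0.42.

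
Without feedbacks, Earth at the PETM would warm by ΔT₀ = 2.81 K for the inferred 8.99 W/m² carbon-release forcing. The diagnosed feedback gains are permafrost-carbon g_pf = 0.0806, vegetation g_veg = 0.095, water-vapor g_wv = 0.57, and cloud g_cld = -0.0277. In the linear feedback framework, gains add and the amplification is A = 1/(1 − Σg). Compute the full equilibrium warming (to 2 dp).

9.96 K

Total gain g = 0.0806 + 0.095 + 0.57 − 0.0277 = 0.7179.
Amplification A = 1/(1 − 0.7179) = 3.545.
ΔT = 2.81 × 3.545 = 9.96 K.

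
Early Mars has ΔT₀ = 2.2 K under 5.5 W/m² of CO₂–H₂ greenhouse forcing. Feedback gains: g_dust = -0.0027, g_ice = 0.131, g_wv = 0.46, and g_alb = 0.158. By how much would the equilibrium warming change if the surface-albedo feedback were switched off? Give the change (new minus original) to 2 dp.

Original: g = 0.7463, ΔT = 2.2/(1−0.7463) = 8.6717 K.
Without surface-albedo: g' = 0.5883, ΔT' = 2.2/(1−0.5883) = 5.3437 K.
Change = 5.3437 − 8.6717 = -3.33 K.

-3.33 K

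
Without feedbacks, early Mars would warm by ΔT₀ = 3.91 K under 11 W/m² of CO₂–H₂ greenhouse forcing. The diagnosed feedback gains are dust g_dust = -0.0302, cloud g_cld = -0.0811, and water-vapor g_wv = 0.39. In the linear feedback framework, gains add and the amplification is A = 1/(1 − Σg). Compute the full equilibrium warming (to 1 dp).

5.4 K

Total gain g = -0.0302 − 0.0811 + 0.39 = 0.2787.
Amplification A = 1/(1 − 0.2787) = 1.386.
ΔT = 3.91 × 1.386 = 5.4 K.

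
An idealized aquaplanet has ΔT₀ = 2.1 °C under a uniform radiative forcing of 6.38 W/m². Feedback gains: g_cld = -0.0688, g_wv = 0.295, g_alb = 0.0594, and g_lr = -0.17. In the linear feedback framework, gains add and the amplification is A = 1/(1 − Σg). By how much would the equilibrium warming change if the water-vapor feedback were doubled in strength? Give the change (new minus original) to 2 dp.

1.19 °C

Original: g = 0.1156, ΔT = 2.1/(1−0.1156) = 2.3745 °C.
With doubled water-vapor: g' = 0.4106, ΔT' = 2.1/(1−0.4106) = 3.5629 °C.
Change = 3.5629 − 2.3745 = 1.19 °C.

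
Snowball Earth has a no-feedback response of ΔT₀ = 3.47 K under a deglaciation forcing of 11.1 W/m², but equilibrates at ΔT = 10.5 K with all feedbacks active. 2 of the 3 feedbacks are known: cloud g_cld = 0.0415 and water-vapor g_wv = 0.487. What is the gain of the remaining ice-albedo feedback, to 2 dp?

Amplification A = ΔT/ΔT₀ = 10.5/3.47 = 3.026.
Total gain g = 1 − 1/A = 1 − 1/3.026 = 0.6695.
Known gains sum to 0.0415 + 0.487 = 0.5285.
g_ice = 0.6695 − 0.5285 = 0.14.

0.14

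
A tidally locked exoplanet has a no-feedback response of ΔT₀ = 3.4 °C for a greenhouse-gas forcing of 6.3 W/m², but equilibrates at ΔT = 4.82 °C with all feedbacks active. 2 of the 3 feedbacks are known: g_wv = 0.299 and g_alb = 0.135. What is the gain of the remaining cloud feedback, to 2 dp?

-0.14

Amplification A = ΔT/ΔT₀ = 4.82/3.4 = 1.418.
Total gain g = 1 − 1/A = 1 − 1/1.418 = 0.2948.
Known gains sum to 0.299 + 0.135 = 0.434.
g_cld = 0.2948 − 0.434 = -0.14.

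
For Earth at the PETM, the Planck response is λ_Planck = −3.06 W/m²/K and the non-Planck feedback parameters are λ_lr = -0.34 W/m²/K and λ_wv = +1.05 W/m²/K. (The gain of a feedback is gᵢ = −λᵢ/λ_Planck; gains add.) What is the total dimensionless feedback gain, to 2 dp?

0.23

Convert to gains: g_lr = -0.34/3.06 = -0.1111; g_wv = 1.05/3.06 = 0.3431.
Total gain g = 0.232.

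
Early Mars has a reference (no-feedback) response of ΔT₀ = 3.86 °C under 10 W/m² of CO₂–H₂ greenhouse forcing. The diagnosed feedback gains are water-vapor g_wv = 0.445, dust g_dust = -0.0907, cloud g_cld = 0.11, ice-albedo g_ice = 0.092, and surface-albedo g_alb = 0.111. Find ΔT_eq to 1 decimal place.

11.6 °C

Total gain g = 0.445 − 0.0907 + 0.11 + 0.092 + 0.111 = 0.6673.
Amplification A = 1/(1 − 0.6673) = 3.006.
ΔT = 3.86 × 3.006 = 11.6 °C.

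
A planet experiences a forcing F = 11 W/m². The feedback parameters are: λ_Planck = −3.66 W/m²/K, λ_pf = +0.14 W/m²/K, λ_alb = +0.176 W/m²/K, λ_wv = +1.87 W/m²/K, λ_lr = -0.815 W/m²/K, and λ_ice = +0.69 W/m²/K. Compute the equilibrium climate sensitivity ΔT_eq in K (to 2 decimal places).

Net feedback parameter λ = (−3.66) + (+0.14) + (+0.176) + (+1.87) + (-0.815) + (+0.69) = -1.599 W/m²/K.
ΔT = −F/λ = −11/(-1.599) = 6.88 K.

6.88 K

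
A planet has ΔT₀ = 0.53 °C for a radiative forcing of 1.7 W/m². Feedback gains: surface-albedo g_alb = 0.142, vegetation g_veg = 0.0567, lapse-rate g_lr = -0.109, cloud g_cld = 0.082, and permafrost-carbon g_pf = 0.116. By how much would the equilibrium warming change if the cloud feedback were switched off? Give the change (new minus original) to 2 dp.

Original: g = 0.2877, ΔT = 0.53/(1−0.2877) = 0.7441 °C.
Without cloud: g' = 0.2057, ΔT' = 0.53/(1−0.2057) = 0.6673 °C.
Change = 0.6673 − 0.7441 = -0.08 °C.

-0.08 °C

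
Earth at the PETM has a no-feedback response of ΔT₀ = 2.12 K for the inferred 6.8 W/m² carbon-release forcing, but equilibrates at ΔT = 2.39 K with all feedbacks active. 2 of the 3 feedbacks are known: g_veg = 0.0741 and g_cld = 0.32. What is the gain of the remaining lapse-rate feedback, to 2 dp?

Amplification A = ΔT/ΔT₀ = 2.39/2.12 = 1.127.
Total gain g = 1 − 1/A = 1 − 1/1.127 = 0.1127.
Known gains sum to 0.0741 + 0.32 = 0.3941.
g_lr = 0.1127 − 0.3941 = -0.28.

-0.28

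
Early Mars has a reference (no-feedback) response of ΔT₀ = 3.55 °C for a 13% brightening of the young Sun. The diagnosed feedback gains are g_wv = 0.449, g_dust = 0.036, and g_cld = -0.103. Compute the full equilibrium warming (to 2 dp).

Total gain g = 0.449 + 0.036 − 0.103 = 0.382.
Amplification A = 1/(1 − 0.382) = 1.618.
ΔT = 3.55 × 1.618 = 5.74 °C.

5.74 °C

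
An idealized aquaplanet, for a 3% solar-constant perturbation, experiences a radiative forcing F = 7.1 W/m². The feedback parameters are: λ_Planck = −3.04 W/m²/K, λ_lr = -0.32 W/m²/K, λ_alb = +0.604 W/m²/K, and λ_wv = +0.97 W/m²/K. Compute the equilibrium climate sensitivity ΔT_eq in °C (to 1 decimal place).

Net feedback parameter λ = (−3.04) + (-0.32) + (+0.604) + (+0.97) = -1.786 W/m²/K.
ΔT = −F/λ = −7.1/(-1.786) = 4.0 °C.

4.0 °C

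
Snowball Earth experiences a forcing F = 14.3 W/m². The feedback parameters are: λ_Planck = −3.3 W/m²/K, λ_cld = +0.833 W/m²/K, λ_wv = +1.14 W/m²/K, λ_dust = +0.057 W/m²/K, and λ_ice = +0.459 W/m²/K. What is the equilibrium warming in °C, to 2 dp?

17.63 °C

Net feedback parameter λ = (−3.3) + (+0.833) + (+1.14) + (+0.057) + (+0.459) = -0.811 W/m²/K.
ΔT = −F/λ = −14.3/(-0.811) = 17.63 °C.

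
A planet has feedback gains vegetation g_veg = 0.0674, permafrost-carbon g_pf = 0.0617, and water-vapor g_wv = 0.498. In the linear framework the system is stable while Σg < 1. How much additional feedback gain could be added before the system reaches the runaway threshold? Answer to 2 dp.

Current total gain = 0.0674 + 0.0617 + 0.498 = 0.6271.
Margin to runaway = 1 − 0.6271 = 0.37.

0.37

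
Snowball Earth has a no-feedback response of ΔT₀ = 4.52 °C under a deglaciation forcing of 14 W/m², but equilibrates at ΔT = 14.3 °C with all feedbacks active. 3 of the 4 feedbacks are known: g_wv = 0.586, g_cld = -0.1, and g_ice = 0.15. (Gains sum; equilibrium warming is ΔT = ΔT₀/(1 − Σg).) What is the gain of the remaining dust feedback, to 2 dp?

Amplification A = ΔT/ΔT₀ = 14.3/4.52 = 3.164.
Total gain g = 1 − 1/A = 1 − 1/3.164 = 0.6839.
Known gains sum to 0.586 − 0.1 + 0.15 = 0.636.
g_dust = 0.6839 − 0.636 = 0.05.

0.05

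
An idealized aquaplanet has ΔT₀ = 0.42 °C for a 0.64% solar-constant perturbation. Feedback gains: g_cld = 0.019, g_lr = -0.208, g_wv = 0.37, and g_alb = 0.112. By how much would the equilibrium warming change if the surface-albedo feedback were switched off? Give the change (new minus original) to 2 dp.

Original: g = 0.293, ΔT = 0.42/(1−0.293) = 0.5941 °C.
Without surface-albedo: g' = 0.181, ΔT' = 0.42/(1−0.181) = 0.5128 °C.
Change = 0.5128 − 0.5941 = -0.08 °C.

-0.08 °C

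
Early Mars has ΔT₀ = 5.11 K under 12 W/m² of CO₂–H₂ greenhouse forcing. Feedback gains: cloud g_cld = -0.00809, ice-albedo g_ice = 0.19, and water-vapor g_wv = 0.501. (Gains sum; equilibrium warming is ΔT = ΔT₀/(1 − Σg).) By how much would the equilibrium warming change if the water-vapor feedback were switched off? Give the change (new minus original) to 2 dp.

Original: g = 0.68291, ΔT = 5.11/(1−0.68291) = 16.1153 K.
Without water-vapor: g' = 0.18191, ΔT' = 5.11/(1−0.18191) = 6.2463 K.
Change = 6.2463 − 16.1153 = -9.87 K.

-9.87 K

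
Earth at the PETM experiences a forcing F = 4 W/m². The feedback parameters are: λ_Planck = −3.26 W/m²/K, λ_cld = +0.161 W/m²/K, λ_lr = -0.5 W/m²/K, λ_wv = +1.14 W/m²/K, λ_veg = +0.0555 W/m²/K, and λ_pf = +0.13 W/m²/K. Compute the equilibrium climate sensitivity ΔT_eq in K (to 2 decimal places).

1.76 K

Net feedback parameter λ = (−3.26) + (+0.161) + (-0.5) + (+1.14) + (+0.0555) + (+0.13) = -2.2735 W/m²/K.
ΔT = −F/λ = −4/(-2.2735) = 1.76 K.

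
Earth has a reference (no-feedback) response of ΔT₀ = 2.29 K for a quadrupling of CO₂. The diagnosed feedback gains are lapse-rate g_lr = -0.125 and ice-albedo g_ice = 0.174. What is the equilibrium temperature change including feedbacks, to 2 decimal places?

2.41 K

Total gain g = -0.125 + 0.174 = 0.049.
Amplification A = 1/(1 − 0.049) = 1.052.
ΔT = 2.29 × 1.052 = 2.41 K.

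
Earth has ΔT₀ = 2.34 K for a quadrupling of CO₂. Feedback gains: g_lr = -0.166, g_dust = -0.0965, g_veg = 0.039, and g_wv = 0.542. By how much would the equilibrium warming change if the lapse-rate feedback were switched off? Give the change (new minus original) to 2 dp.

Original: g = 0.3185, ΔT = 2.34/(1−0.3185) = 3.4336 K.
Without lapse-rate: g' = 0.4845, ΔT' = 2.34/(1−0.4845) = 4.5393 K.
Change = 4.5393 − 3.4336 = 1.11 K.

1.11 K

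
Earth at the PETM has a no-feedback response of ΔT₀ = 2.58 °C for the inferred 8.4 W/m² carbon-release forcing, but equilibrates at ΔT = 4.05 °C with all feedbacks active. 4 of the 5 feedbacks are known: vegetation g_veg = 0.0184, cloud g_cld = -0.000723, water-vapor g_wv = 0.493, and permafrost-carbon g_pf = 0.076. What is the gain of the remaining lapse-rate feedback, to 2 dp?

Amplification A = ΔT/ΔT₀ = 4.05/2.58 = 1.57.
Total gain g = 1 − 1/A = 1 − 1/1.57 = 0.3631.
Known gains sum to 0.0184 − 0.000723 + 0.493 + 0.076 = 0.586677.
g_lr = 0.3631 − 0.586677 = -0.22.

-0.22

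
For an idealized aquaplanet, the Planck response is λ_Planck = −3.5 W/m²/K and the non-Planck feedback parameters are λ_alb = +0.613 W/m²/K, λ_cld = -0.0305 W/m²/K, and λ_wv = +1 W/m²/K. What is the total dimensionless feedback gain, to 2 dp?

Convert to gains: g_alb = 0.613/3.5 = 0.1751; g_cld = -0.0305/3.5 = -0.008714; g_wv = 1/3.5 = 0.2857.
Total gain g = 0.452086.

0.45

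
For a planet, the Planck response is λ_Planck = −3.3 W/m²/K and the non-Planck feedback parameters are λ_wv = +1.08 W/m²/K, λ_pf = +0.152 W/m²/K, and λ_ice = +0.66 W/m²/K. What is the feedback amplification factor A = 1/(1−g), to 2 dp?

Convert to gains: g_wv = 1.08/3.3 = 0.3273; g_pf = 0.152/3.3 = 0.04606; g_ice = 0.66/3.3 = 0.2.
Total gain g = 0.57336.
A = 1/(1 − 0.57336) = 2.34.

2.34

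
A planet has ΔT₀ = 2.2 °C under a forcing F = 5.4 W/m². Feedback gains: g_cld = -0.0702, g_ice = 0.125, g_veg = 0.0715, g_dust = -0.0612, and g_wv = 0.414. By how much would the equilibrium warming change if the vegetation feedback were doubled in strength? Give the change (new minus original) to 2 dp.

Original: g = 0.4791, ΔT = 2.2/(1−0.4791) = 4.2235 °C.
With doubled vegetation: g' = 0.5506, ΔT' = 2.2/(1−0.5506) = 4.8954 °C.
Change = 4.8954 − 4.2235 = 0.67 °C.

0.67 °C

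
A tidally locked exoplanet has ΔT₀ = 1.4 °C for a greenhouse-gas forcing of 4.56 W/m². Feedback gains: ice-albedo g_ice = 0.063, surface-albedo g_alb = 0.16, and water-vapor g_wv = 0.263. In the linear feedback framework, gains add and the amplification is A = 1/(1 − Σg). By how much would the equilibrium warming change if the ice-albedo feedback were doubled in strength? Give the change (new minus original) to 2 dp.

0.38 °C

Original: g = 0.486, ΔT = 1.4/(1−0.486) = 2.7237 °C.
With doubled ice-albedo: g' = 0.549, ΔT' = 1.4/(1−0.549) = 3.1042 °C.
Change = 3.1042 − 2.7237 = 0.38 °C.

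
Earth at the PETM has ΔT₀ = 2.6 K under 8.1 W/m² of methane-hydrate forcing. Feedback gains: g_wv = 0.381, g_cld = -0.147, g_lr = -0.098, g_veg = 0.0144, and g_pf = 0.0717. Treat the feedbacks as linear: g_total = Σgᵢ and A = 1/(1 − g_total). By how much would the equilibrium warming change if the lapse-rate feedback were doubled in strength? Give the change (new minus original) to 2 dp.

Original: g = 0.2221, ΔT = 2.6/(1−0.2221) = 3.3423 K.
With doubled lapse-rate: g' = 0.1241, ΔT' = 2.6/(1−0.1241) = 2.9684 K.
Change = 2.9684 − 3.3423 = -0.37 K.

-0.37 K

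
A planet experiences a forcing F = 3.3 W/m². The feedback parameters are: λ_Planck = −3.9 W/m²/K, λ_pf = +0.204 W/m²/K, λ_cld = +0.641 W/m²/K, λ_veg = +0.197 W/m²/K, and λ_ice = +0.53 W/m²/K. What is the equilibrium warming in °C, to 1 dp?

Net feedback parameter λ = (−3.9) + (+0.204) + (+0.641) + (+0.197) + (+0.53) = -2.328 W/m²/K.
ΔT = −F/λ = −3.3/(-2.328) = 1.4 °C.

1.4 °C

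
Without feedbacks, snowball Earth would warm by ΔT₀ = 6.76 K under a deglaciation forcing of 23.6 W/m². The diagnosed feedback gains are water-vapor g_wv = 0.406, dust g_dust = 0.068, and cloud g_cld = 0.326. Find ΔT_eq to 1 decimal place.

33.8 K

Total gain g = 0.406 + 0.068 + 0.326 = 0.8.
Amplification A = 1/(1 − 0.8) = 5.
ΔT = 6.76 × 5 = 33.8 K.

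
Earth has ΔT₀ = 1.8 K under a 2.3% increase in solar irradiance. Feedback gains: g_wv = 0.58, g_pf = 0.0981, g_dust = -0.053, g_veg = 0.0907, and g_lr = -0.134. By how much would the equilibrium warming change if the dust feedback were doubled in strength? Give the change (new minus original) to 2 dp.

-0.48 K

Original: g = 0.5818, ΔT = 1.8/(1−0.5818) = 4.3042 K.
With doubled dust: g' = 0.5288, ΔT' = 1.8/(1−0.5288) = 3.8200 K.
Change = 3.8200 − 4.3042 = -0.48 K.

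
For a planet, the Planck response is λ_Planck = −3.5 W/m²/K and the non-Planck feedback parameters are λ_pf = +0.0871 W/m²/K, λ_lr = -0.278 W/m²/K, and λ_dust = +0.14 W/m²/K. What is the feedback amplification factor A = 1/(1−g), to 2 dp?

Convert to gains: g_pf = 0.0871/3.5 = 0.02489; g_lr = -0.278/3.5 = -0.07943; g_dust = 0.14/3.5 = 0.04.
Total gain g = -0.01454.
A = 1/(1 + 0.01454) = 0.99.

0.99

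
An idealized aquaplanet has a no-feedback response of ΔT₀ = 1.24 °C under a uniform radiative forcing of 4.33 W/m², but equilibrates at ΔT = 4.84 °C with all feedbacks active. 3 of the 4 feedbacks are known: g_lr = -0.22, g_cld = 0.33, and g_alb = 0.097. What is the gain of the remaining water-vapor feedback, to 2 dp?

Amplification A = ΔT/ΔT₀ = 4.84/1.24 = 3.903.
Total gain g = 1 − 1/A = 1 − 1/3.903 = 0.7438.
Known gains sum to -0.22 + 0.33 + 0.097 = 0.207.
g_wv = 0.7438 − 0.207 = 0.54.

0.54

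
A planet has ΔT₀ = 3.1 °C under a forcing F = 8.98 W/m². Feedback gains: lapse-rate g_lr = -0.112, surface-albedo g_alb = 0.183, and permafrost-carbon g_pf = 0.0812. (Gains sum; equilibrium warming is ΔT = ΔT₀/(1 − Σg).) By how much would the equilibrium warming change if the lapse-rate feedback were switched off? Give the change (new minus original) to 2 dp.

Original: g = 0.1522, ΔT = 3.1/(1−0.1522) = 3.6565 °C.
Without lapse-rate: g' = 0.2642, ΔT' = 3.1/(1−0.2642) = 4.2131 °C.
Change = 4.2131 − 3.6565 = 0.56 °C.

0.56 °C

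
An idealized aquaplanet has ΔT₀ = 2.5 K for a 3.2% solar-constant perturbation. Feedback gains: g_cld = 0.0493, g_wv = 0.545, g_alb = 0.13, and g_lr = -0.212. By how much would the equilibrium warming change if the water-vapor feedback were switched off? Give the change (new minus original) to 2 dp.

-2.71 K

Original: g = 0.5123, ΔT = 2.5/(1−0.5123) = 5.1261 K.
Without water-vapor: g' = -0.0327, ΔT' = 2.5/(1+0.0327) = 2.4208 K.
Change = 2.4208 − 5.1261 = -2.71 K.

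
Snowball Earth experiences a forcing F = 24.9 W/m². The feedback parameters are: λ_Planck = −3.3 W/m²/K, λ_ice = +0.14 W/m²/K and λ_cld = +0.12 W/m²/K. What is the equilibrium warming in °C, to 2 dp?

8.19 °C

Net feedback parameter λ = (−3.3) + (+0.14) + (+0.12) = -3.04 W/m²/K.
ΔT = −F/λ = −24.9/(-3.04) = 8.19 °C.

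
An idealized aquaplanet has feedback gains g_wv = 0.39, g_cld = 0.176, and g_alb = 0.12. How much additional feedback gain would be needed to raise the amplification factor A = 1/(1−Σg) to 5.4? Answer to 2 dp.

0.13

Current total gain = 0.686.
Target gain for A = 5.4: g* = 1 − 1/5.4 = 0.8148.
Additional gain needed = 0.8148 − 0.686 = 0.13.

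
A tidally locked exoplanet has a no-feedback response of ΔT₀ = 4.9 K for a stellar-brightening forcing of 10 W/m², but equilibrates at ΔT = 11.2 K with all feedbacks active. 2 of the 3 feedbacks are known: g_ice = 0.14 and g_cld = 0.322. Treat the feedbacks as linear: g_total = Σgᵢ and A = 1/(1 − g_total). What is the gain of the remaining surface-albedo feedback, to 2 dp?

Amplification A = ΔT/ΔT₀ = 11.2/4.9 = 2.286.
Total gain g = 1 − 1/A = 1 − 1/2.286 = 0.5626.
Known gains sum to 0.14 + 0.322 = 0.462.
g_alb = 0.5626 − 0.462 = 0.10.

0.10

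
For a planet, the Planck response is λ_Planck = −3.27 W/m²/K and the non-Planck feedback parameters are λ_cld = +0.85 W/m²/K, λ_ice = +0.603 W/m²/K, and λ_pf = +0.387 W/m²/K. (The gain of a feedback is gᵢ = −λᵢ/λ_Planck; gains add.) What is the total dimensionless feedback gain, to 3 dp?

Convert to gains: g_cld = 0.85/3.27 = 0.2599; g_ice = 0.603/3.27 = 0.1844; g_pf = 0.387/3.27 = 0.1183.
Total gain g = 0.5626.

0.563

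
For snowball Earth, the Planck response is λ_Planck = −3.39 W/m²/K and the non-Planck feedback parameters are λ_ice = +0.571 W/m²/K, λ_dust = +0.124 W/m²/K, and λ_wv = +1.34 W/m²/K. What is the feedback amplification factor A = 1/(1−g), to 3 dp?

2.502

Convert to gains: g_ice = 0.571/3.39 = 0.1684; g_dust = 0.124/3.39 = 0.03658; g_wv = 1.34/3.39 = 0.3953.
Total gain g = 0.60028.
A = 1/(1 − 0.60028) = 2.502.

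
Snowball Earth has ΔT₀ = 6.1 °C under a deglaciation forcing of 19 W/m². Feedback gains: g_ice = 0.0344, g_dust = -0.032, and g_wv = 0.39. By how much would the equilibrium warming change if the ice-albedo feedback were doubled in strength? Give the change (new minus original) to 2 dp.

0.60 °C

Original: g = 0.3924, ΔT = 6.1/(1−0.3924) = 10.0395 °C.
With doubled ice-albedo: g' = 0.4268, ΔT' = 6.1/(1−0.4268) = 10.6420 °C.
Change = 10.6420 − 10.0395 = 0.60 °C.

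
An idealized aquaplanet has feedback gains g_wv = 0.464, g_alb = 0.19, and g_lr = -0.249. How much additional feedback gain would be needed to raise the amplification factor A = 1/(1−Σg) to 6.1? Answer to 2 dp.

0.43

Current total gain = 0.405.
Target gain for A = 6.1: g* = 1 − 1/6.1 = 0.8361.
Additional gain needed = 0.8361 − 0.405 = 0.43.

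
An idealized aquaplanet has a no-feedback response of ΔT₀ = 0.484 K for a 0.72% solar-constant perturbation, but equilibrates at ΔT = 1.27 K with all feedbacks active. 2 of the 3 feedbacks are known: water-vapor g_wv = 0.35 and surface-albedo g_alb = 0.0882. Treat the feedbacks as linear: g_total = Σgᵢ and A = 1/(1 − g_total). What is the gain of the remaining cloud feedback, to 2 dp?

Amplification A = ΔT/ΔT₀ = 1.27/0.484 = 2.624.
Total gain g = 1 − 1/A = 1 − 1/2.624 = 0.6189.
Known gains sum to 0.35 + 0.0882 = 0.4382.
g_cld = 0.6189 − 0.4382 = 0.18.

0.18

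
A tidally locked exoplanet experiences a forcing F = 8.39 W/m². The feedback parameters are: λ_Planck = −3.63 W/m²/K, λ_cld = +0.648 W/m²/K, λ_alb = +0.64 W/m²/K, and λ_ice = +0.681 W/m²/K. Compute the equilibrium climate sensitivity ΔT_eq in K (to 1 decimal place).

5.1 K

Net feedback parameter λ = (−3.63) + (+0.648) + (+0.64) + (+0.681) = -1.661 W/m²/K.
ΔT = −F/λ = −8.39/(-1.661) = 5.1 K.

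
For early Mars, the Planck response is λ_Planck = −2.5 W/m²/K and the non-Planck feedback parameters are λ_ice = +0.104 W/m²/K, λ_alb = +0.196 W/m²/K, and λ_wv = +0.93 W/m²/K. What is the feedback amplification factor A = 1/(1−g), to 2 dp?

Convert to gains: g_ice = 0.104/2.5 = 0.0416; g_alb = 0.196/2.5 = 0.0784; g_wv = 0.93/2.5 = 0.372.
Total gain g = 0.492.
A = 1/(1 − 0.492) = 1.97.

1.97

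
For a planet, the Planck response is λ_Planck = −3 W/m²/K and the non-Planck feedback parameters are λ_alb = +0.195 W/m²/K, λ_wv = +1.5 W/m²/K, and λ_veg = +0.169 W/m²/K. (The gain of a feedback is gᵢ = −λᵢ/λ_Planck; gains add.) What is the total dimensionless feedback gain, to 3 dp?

Convert to gains: g_alb = 0.195/3 = 0.065; g_wv = 1.5/3 = 0.5; g_veg = 0.169/3 = 0.05633.
Total gain g = 0.62133.

0.621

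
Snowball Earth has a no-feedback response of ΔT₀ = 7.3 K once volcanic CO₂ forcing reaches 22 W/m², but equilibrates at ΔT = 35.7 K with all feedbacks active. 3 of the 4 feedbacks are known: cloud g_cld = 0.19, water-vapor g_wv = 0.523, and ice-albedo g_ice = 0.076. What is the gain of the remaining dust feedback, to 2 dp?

Amplification A = ΔT/ΔT₀ = 35.7/7.3 = 4.89.
Total gain g = 1 − 1/A = 1 − 1/4.89 = 0.7955.
Known gains sum to 0.19 + 0.523 + 0.076 = 0.789.
g_dust = 0.7955 − 0.789 = 0.01.

0.01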